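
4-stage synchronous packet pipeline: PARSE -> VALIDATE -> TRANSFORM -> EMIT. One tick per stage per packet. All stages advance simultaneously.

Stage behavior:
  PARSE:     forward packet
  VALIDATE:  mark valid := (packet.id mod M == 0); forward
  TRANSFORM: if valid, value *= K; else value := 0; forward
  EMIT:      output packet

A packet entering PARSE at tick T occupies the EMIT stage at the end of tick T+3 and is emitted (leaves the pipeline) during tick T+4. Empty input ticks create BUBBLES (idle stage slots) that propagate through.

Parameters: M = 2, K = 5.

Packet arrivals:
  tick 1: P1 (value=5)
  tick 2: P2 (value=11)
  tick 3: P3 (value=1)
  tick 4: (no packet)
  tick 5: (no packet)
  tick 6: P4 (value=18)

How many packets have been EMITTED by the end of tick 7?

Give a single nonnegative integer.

Answer: 3

Derivation:
Tick 1: [PARSE:P1(v=5,ok=F), VALIDATE:-, TRANSFORM:-, EMIT:-] out:-; in:P1
Tick 2: [PARSE:P2(v=11,ok=F), VALIDATE:P1(v=5,ok=F), TRANSFORM:-, EMIT:-] out:-; in:P2
Tick 3: [PARSE:P3(v=1,ok=F), VALIDATE:P2(v=11,ok=T), TRANSFORM:P1(v=0,ok=F), EMIT:-] out:-; in:P3
Tick 4: [PARSE:-, VALIDATE:P3(v=1,ok=F), TRANSFORM:P2(v=55,ok=T), EMIT:P1(v=0,ok=F)] out:-; in:-
Tick 5: [PARSE:-, VALIDATE:-, TRANSFORM:P3(v=0,ok=F), EMIT:P2(v=55,ok=T)] out:P1(v=0); in:-
Tick 6: [PARSE:P4(v=18,ok=F), VALIDATE:-, TRANSFORM:-, EMIT:P3(v=0,ok=F)] out:P2(v=55); in:P4
Tick 7: [PARSE:-, VALIDATE:P4(v=18,ok=T), TRANSFORM:-, EMIT:-] out:P3(v=0); in:-
Emitted by tick 7: ['P1', 'P2', 'P3']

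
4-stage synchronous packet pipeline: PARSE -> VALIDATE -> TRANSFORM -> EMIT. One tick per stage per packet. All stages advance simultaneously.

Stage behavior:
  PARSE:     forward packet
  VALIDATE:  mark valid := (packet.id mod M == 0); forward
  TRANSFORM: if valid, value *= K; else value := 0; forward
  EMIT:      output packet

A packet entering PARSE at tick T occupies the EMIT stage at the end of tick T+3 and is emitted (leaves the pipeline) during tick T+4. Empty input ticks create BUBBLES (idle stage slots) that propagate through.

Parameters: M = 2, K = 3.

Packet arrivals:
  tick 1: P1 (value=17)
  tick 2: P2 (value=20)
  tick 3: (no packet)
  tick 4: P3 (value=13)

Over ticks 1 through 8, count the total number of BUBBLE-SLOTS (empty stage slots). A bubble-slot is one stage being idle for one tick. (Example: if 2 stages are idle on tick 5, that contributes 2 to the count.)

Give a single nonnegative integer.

Answer: 20

Derivation:
Tick 1: [PARSE:P1(v=17,ok=F), VALIDATE:-, TRANSFORM:-, EMIT:-] out:-; bubbles=3
Tick 2: [PARSE:P2(v=20,ok=F), VALIDATE:P1(v=17,ok=F), TRANSFORM:-, EMIT:-] out:-; bubbles=2
Tick 3: [PARSE:-, VALIDATE:P2(v=20,ok=T), TRANSFORM:P1(v=0,ok=F), EMIT:-] out:-; bubbles=2
Tick 4: [PARSE:P3(v=13,ok=F), VALIDATE:-, TRANSFORM:P2(v=60,ok=T), EMIT:P1(v=0,ok=F)] out:-; bubbles=1
Tick 5: [PARSE:-, VALIDATE:P3(v=13,ok=F), TRANSFORM:-, EMIT:P2(v=60,ok=T)] out:P1(v=0); bubbles=2
Tick 6: [PARSE:-, VALIDATE:-, TRANSFORM:P3(v=0,ok=F), EMIT:-] out:P2(v=60); bubbles=3
Tick 7: [PARSE:-, VALIDATE:-, TRANSFORM:-, EMIT:P3(v=0,ok=F)] out:-; bubbles=3
Tick 8: [PARSE:-, VALIDATE:-, TRANSFORM:-, EMIT:-] out:P3(v=0); bubbles=4
Total bubble-slots: 20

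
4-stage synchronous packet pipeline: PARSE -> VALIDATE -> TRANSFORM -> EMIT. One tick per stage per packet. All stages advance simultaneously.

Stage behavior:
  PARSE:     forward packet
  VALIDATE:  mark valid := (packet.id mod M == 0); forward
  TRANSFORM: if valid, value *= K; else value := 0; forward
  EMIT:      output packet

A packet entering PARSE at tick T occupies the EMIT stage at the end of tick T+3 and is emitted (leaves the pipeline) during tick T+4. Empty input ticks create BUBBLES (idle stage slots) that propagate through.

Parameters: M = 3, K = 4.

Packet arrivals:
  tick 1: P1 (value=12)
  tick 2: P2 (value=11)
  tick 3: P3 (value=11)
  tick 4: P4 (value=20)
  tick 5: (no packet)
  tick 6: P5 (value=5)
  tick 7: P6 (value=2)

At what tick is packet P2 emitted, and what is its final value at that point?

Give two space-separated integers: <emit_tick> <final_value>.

Answer: 6 0

Derivation:
Tick 1: [PARSE:P1(v=12,ok=F), VALIDATE:-, TRANSFORM:-, EMIT:-] out:-; in:P1
Tick 2: [PARSE:P2(v=11,ok=F), VALIDATE:P1(v=12,ok=F), TRANSFORM:-, EMIT:-] out:-; in:P2
Tick 3: [PARSE:P3(v=11,ok=F), VALIDATE:P2(v=11,ok=F), TRANSFORM:P1(v=0,ok=F), EMIT:-] out:-; in:P3
Tick 4: [PARSE:P4(v=20,ok=F), VALIDATE:P3(v=11,ok=T), TRANSFORM:P2(v=0,ok=F), EMIT:P1(v=0,ok=F)] out:-; in:P4
Tick 5: [PARSE:-, VALIDATE:P4(v=20,ok=F), TRANSFORM:P3(v=44,ok=T), EMIT:P2(v=0,ok=F)] out:P1(v=0); in:-
Tick 6: [PARSE:P5(v=5,ok=F), VALIDATE:-, TRANSFORM:P4(v=0,ok=F), EMIT:P3(v=44,ok=T)] out:P2(v=0); in:P5
Tick 7: [PARSE:P6(v=2,ok=F), VALIDATE:P5(v=5,ok=F), TRANSFORM:-, EMIT:P4(v=0,ok=F)] out:P3(v=44); in:P6
Tick 8: [PARSE:-, VALIDATE:P6(v=2,ok=T), TRANSFORM:P5(v=0,ok=F), EMIT:-] out:P4(v=0); in:-
Tick 9: [PARSE:-, VALIDATE:-, TRANSFORM:P6(v=8,ok=T), EMIT:P5(v=0,ok=F)] out:-; in:-
Tick 10: [PARSE:-, VALIDATE:-, TRANSFORM:-, EMIT:P6(v=8,ok=T)] out:P5(v=0); in:-
Tick 11: [PARSE:-, VALIDATE:-, TRANSFORM:-, EMIT:-] out:P6(v=8); in:-
P2: arrives tick 2, valid=False (id=2, id%3=2), emit tick 6, final value 0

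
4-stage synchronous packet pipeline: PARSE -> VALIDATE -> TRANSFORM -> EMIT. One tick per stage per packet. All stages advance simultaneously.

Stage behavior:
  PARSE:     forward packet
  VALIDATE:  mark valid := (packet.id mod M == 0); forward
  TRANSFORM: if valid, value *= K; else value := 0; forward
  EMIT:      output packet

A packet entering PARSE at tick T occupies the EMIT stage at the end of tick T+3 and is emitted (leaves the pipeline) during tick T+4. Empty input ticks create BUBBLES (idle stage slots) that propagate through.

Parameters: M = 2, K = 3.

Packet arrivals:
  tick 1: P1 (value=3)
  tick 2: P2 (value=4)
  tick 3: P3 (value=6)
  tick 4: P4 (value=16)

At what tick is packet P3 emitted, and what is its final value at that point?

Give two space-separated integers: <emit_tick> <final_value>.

Answer: 7 0

Derivation:
Tick 1: [PARSE:P1(v=3,ok=F), VALIDATE:-, TRANSFORM:-, EMIT:-] out:-; in:P1
Tick 2: [PARSE:P2(v=4,ok=F), VALIDATE:P1(v=3,ok=F), TRANSFORM:-, EMIT:-] out:-; in:P2
Tick 3: [PARSE:P3(v=6,ok=F), VALIDATE:P2(v=4,ok=T), TRANSFORM:P1(v=0,ok=F), EMIT:-] out:-; in:P3
Tick 4: [PARSE:P4(v=16,ok=F), VALIDATE:P3(v=6,ok=F), TRANSFORM:P2(v=12,ok=T), EMIT:P1(v=0,ok=F)] out:-; in:P4
Tick 5: [PARSE:-, VALIDATE:P4(v=16,ok=T), TRANSFORM:P3(v=0,ok=F), EMIT:P2(v=12,ok=T)] out:P1(v=0); in:-
Tick 6: [PARSE:-, VALIDATE:-, TRANSFORM:P4(v=48,ok=T), EMIT:P3(v=0,ok=F)] out:P2(v=12); in:-
Tick 7: [PARSE:-, VALIDATE:-, TRANSFORM:-, EMIT:P4(v=48,ok=T)] out:P3(v=0); in:-
Tick 8: [PARSE:-, VALIDATE:-, TRANSFORM:-, EMIT:-] out:P4(v=48); in:-
P3: arrives tick 3, valid=False (id=3, id%2=1), emit tick 7, final value 0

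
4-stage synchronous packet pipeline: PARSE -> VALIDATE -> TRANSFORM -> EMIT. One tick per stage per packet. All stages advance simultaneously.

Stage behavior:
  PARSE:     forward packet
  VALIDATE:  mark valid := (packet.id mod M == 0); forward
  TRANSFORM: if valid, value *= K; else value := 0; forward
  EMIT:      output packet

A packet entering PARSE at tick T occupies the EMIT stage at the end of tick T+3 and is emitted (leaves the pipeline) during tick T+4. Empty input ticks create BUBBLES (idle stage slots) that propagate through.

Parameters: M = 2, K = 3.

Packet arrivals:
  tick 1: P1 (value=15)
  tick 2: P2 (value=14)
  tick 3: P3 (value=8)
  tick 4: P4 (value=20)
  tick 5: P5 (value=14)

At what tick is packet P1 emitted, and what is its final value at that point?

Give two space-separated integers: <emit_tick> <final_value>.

Tick 1: [PARSE:P1(v=15,ok=F), VALIDATE:-, TRANSFORM:-, EMIT:-] out:-; in:P1
Tick 2: [PARSE:P2(v=14,ok=F), VALIDATE:P1(v=15,ok=F), TRANSFORM:-, EMIT:-] out:-; in:P2
Tick 3: [PARSE:P3(v=8,ok=F), VALIDATE:P2(v=14,ok=T), TRANSFORM:P1(v=0,ok=F), EMIT:-] out:-; in:P3
Tick 4: [PARSE:P4(v=20,ok=F), VALIDATE:P3(v=8,ok=F), TRANSFORM:P2(v=42,ok=T), EMIT:P1(v=0,ok=F)] out:-; in:P4
Tick 5: [PARSE:P5(v=14,ok=F), VALIDATE:P4(v=20,ok=T), TRANSFORM:P3(v=0,ok=F), EMIT:P2(v=42,ok=T)] out:P1(v=0); in:P5
Tick 6: [PARSE:-, VALIDATE:P5(v=14,ok=F), TRANSFORM:P4(v=60,ok=T), EMIT:P3(v=0,ok=F)] out:P2(v=42); in:-
Tick 7: [PARSE:-, VALIDATE:-, TRANSFORM:P5(v=0,ok=F), EMIT:P4(v=60,ok=T)] out:P3(v=0); in:-
Tick 8: [PARSE:-, VALIDATE:-, TRANSFORM:-, EMIT:P5(v=0,ok=F)] out:P4(v=60); in:-
Tick 9: [PARSE:-, VALIDATE:-, TRANSFORM:-, EMIT:-] out:P5(v=0); in:-
P1: arrives tick 1, valid=False (id=1, id%2=1), emit tick 5, final value 0

Answer: 5 0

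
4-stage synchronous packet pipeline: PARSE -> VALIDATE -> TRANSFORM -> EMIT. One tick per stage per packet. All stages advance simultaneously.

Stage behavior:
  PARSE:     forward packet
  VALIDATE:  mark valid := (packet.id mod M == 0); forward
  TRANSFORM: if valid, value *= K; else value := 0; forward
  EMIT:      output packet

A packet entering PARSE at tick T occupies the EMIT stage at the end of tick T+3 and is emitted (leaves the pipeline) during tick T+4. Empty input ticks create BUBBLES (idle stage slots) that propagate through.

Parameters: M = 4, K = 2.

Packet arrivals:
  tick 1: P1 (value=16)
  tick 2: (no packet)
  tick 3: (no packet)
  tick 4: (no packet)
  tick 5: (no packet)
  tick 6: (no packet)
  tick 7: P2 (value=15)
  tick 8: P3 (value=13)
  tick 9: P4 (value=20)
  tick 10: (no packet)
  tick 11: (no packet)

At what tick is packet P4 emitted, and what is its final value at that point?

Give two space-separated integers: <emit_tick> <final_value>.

Answer: 13 40

Derivation:
Tick 1: [PARSE:P1(v=16,ok=F), VALIDATE:-, TRANSFORM:-, EMIT:-] out:-; in:P1
Tick 2: [PARSE:-, VALIDATE:P1(v=16,ok=F), TRANSFORM:-, EMIT:-] out:-; in:-
Tick 3: [PARSE:-, VALIDATE:-, TRANSFORM:P1(v=0,ok=F), EMIT:-] out:-; in:-
Tick 4: [PARSE:-, VALIDATE:-, TRANSFORM:-, EMIT:P1(v=0,ok=F)] out:-; in:-
Tick 5: [PARSE:-, VALIDATE:-, TRANSFORM:-, EMIT:-] out:P1(v=0); in:-
Tick 6: [PARSE:-, VALIDATE:-, TRANSFORM:-, EMIT:-] out:-; in:-
Tick 7: [PARSE:P2(v=15,ok=F), VALIDATE:-, TRANSFORM:-, EMIT:-] out:-; in:P2
Tick 8: [PARSE:P3(v=13,ok=F), VALIDATE:P2(v=15,ok=F), TRANSFORM:-, EMIT:-] out:-; in:P3
Tick 9: [PARSE:P4(v=20,ok=F), VALIDATE:P3(v=13,ok=F), TRANSFORM:P2(v=0,ok=F), EMIT:-] out:-; in:P4
Tick 10: [PARSE:-, VALIDATE:P4(v=20,ok=T), TRANSFORM:P3(v=0,ok=F), EMIT:P2(v=0,ok=F)] out:-; in:-
Tick 11: [PARSE:-, VALIDATE:-, TRANSFORM:P4(v=40,ok=T), EMIT:P3(v=0,ok=F)] out:P2(v=0); in:-
Tick 12: [PARSE:-, VALIDATE:-, TRANSFORM:-, EMIT:P4(v=40,ok=T)] out:P3(v=0); in:-
Tick 13: [PARSE:-, VALIDATE:-, TRANSFORM:-, EMIT:-] out:P4(v=40); in:-
Tick 14: [PARSE:-, VALIDATE:-, TRANSFORM:-, EMIT:-] out:-; in:-
Tick 15: [PARSE:-, VALIDATE:-, TRANSFORM:-, EMIT:-] out:-; in:-
P4: arrives tick 9, valid=True (id=4, id%4=0), emit tick 13, final value 40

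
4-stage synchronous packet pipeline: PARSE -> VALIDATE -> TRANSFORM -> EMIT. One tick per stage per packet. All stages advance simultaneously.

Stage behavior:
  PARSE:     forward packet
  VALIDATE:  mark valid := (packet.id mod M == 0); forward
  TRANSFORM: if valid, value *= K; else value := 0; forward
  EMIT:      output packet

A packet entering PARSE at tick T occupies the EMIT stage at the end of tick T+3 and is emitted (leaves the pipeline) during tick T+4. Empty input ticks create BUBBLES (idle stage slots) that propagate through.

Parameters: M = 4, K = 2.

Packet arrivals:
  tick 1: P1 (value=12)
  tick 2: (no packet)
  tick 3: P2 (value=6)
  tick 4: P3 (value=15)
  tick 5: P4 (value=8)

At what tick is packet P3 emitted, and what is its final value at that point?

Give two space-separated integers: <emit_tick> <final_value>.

Answer: 8 0

Derivation:
Tick 1: [PARSE:P1(v=12,ok=F), VALIDATE:-, TRANSFORM:-, EMIT:-] out:-; in:P1
Tick 2: [PARSE:-, VALIDATE:P1(v=12,ok=F), TRANSFORM:-, EMIT:-] out:-; in:-
Tick 3: [PARSE:P2(v=6,ok=F), VALIDATE:-, TRANSFORM:P1(v=0,ok=F), EMIT:-] out:-; in:P2
Tick 4: [PARSE:P3(v=15,ok=F), VALIDATE:P2(v=6,ok=F), TRANSFORM:-, EMIT:P1(v=0,ok=F)] out:-; in:P3
Tick 5: [PARSE:P4(v=8,ok=F), VALIDATE:P3(v=15,ok=F), TRANSFORM:P2(v=0,ok=F), EMIT:-] out:P1(v=0); in:P4
Tick 6: [PARSE:-, VALIDATE:P4(v=8,ok=T), TRANSFORM:P3(v=0,ok=F), EMIT:P2(v=0,ok=F)] out:-; in:-
Tick 7: [PARSE:-, VALIDATE:-, TRANSFORM:P4(v=16,ok=T), EMIT:P3(v=0,ok=F)] out:P2(v=0); in:-
Tick 8: [PARSE:-, VALIDATE:-, TRANSFORM:-, EMIT:P4(v=16,ok=T)] out:P3(v=0); in:-
Tick 9: [PARSE:-, VALIDATE:-, TRANSFORM:-, EMIT:-] out:P4(v=16); in:-
P3: arrives tick 4, valid=False (id=3, id%4=3), emit tick 8, final value 0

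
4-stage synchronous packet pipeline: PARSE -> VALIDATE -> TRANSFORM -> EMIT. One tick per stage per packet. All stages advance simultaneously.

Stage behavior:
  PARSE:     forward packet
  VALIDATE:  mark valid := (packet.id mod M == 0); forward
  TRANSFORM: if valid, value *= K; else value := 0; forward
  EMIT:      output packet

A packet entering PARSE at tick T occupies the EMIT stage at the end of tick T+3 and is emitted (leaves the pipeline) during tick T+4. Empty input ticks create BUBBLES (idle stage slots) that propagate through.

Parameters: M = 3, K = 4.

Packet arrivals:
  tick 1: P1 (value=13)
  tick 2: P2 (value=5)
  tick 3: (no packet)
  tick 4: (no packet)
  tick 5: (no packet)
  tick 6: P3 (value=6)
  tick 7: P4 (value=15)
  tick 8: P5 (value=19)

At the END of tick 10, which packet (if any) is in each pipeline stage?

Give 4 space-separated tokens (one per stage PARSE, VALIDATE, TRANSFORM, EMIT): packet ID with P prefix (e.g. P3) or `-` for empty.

Tick 1: [PARSE:P1(v=13,ok=F), VALIDATE:-, TRANSFORM:-, EMIT:-] out:-; in:P1
Tick 2: [PARSE:P2(v=5,ok=F), VALIDATE:P1(v=13,ok=F), TRANSFORM:-, EMIT:-] out:-; in:P2
Tick 3: [PARSE:-, VALIDATE:P2(v=5,ok=F), TRANSFORM:P1(v=0,ok=F), EMIT:-] out:-; in:-
Tick 4: [PARSE:-, VALIDATE:-, TRANSFORM:P2(v=0,ok=F), EMIT:P1(v=0,ok=F)] out:-; in:-
Tick 5: [PARSE:-, VALIDATE:-, TRANSFORM:-, EMIT:P2(v=0,ok=F)] out:P1(v=0); in:-
Tick 6: [PARSE:P3(v=6,ok=F), VALIDATE:-, TRANSFORM:-, EMIT:-] out:P2(v=0); in:P3
Tick 7: [PARSE:P4(v=15,ok=F), VALIDATE:P3(v=6,ok=T), TRANSFORM:-, EMIT:-] out:-; in:P4
Tick 8: [PARSE:P5(v=19,ok=F), VALIDATE:P4(v=15,ok=F), TRANSFORM:P3(v=24,ok=T), EMIT:-] out:-; in:P5
Tick 9: [PARSE:-, VALIDATE:P5(v=19,ok=F), TRANSFORM:P4(v=0,ok=F), EMIT:P3(v=24,ok=T)] out:-; in:-
Tick 10: [PARSE:-, VALIDATE:-, TRANSFORM:P5(v=0,ok=F), EMIT:P4(v=0,ok=F)] out:P3(v=24); in:-
At end of tick 10: ['-', '-', 'P5', 'P4']

Answer: - - P5 P4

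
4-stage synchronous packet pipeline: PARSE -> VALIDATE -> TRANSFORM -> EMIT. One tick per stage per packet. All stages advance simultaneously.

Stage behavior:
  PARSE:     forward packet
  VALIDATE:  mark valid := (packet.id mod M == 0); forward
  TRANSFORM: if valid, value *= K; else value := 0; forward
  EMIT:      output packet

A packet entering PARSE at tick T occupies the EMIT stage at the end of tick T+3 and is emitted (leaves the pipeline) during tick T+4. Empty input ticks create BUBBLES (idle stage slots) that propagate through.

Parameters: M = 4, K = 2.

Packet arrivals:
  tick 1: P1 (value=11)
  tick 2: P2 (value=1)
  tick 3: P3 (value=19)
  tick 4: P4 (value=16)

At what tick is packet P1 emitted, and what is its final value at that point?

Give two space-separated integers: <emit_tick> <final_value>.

Tick 1: [PARSE:P1(v=11,ok=F), VALIDATE:-, TRANSFORM:-, EMIT:-] out:-; in:P1
Tick 2: [PARSE:P2(v=1,ok=F), VALIDATE:P1(v=11,ok=F), TRANSFORM:-, EMIT:-] out:-; in:P2
Tick 3: [PARSE:P3(v=19,ok=F), VALIDATE:P2(v=1,ok=F), TRANSFORM:P1(v=0,ok=F), EMIT:-] out:-; in:P3
Tick 4: [PARSE:P4(v=16,ok=F), VALIDATE:P3(v=19,ok=F), TRANSFORM:P2(v=0,ok=F), EMIT:P1(v=0,ok=F)] out:-; in:P4
Tick 5: [PARSE:-, VALIDATE:P4(v=16,ok=T), TRANSFORM:P3(v=0,ok=F), EMIT:P2(v=0,ok=F)] out:P1(v=0); in:-
Tick 6: [PARSE:-, VALIDATE:-, TRANSFORM:P4(v=32,ok=T), EMIT:P3(v=0,ok=F)] out:P2(v=0); in:-
Tick 7: [PARSE:-, VALIDATE:-, TRANSFORM:-, EMIT:P4(v=32,ok=T)] out:P3(v=0); in:-
Tick 8: [PARSE:-, VALIDATE:-, TRANSFORM:-, EMIT:-] out:P4(v=32); in:-
P1: arrives tick 1, valid=False (id=1, id%4=1), emit tick 5, final value 0

Answer: 5 0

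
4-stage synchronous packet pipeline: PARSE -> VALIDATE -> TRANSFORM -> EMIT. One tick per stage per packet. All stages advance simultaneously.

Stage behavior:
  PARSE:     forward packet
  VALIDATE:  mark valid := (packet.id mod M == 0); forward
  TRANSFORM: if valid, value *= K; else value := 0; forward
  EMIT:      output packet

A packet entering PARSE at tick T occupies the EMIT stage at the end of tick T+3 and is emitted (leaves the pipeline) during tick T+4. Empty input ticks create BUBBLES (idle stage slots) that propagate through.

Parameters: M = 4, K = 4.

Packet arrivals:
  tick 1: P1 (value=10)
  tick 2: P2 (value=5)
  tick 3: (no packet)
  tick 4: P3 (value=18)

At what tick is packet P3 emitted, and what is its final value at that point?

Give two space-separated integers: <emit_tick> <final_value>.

Answer: 8 0

Derivation:
Tick 1: [PARSE:P1(v=10,ok=F), VALIDATE:-, TRANSFORM:-, EMIT:-] out:-; in:P1
Tick 2: [PARSE:P2(v=5,ok=F), VALIDATE:P1(v=10,ok=F), TRANSFORM:-, EMIT:-] out:-; in:P2
Tick 3: [PARSE:-, VALIDATE:P2(v=5,ok=F), TRANSFORM:P1(v=0,ok=F), EMIT:-] out:-; in:-
Tick 4: [PARSE:P3(v=18,ok=F), VALIDATE:-, TRANSFORM:P2(v=0,ok=F), EMIT:P1(v=0,ok=F)] out:-; in:P3
Tick 5: [PARSE:-, VALIDATE:P3(v=18,ok=F), TRANSFORM:-, EMIT:P2(v=0,ok=F)] out:P1(v=0); in:-
Tick 6: [PARSE:-, VALIDATE:-, TRANSFORM:P3(v=0,ok=F), EMIT:-] out:P2(v=0); in:-
Tick 7: [PARSE:-, VALIDATE:-, TRANSFORM:-, EMIT:P3(v=0,ok=F)] out:-; in:-
Tick 8: [PARSE:-, VALIDATE:-, TRANSFORM:-, EMIT:-] out:P3(v=0); in:-
P3: arrives tick 4, valid=False (id=3, id%4=3), emit tick 8, final value 0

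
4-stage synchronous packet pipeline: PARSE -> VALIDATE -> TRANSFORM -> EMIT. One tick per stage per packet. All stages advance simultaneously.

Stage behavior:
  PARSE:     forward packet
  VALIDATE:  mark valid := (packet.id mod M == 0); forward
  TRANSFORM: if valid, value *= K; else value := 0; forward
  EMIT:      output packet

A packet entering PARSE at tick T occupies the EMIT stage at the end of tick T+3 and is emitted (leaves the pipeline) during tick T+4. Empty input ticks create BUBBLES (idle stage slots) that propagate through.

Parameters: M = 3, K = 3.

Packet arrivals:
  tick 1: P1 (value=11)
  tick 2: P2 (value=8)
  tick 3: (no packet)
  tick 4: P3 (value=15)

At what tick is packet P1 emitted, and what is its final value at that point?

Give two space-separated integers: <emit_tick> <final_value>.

Tick 1: [PARSE:P1(v=11,ok=F), VALIDATE:-, TRANSFORM:-, EMIT:-] out:-; in:P1
Tick 2: [PARSE:P2(v=8,ok=F), VALIDATE:P1(v=11,ok=F), TRANSFORM:-, EMIT:-] out:-; in:P2
Tick 3: [PARSE:-, VALIDATE:P2(v=8,ok=F), TRANSFORM:P1(v=0,ok=F), EMIT:-] out:-; in:-
Tick 4: [PARSE:P3(v=15,ok=F), VALIDATE:-, TRANSFORM:P2(v=0,ok=F), EMIT:P1(v=0,ok=F)] out:-; in:P3
Tick 5: [PARSE:-, VALIDATE:P3(v=15,ok=T), TRANSFORM:-, EMIT:P2(v=0,ok=F)] out:P1(v=0); in:-
Tick 6: [PARSE:-, VALIDATE:-, TRANSFORM:P3(v=45,ok=T), EMIT:-] out:P2(v=0); in:-
Tick 7: [PARSE:-, VALIDATE:-, TRANSFORM:-, EMIT:P3(v=45,ok=T)] out:-; in:-
Tick 8: [PARSE:-, VALIDATE:-, TRANSFORM:-, EMIT:-] out:P3(v=45); in:-
P1: arrives tick 1, valid=False (id=1, id%3=1), emit tick 5, final value 0

Answer: 5 0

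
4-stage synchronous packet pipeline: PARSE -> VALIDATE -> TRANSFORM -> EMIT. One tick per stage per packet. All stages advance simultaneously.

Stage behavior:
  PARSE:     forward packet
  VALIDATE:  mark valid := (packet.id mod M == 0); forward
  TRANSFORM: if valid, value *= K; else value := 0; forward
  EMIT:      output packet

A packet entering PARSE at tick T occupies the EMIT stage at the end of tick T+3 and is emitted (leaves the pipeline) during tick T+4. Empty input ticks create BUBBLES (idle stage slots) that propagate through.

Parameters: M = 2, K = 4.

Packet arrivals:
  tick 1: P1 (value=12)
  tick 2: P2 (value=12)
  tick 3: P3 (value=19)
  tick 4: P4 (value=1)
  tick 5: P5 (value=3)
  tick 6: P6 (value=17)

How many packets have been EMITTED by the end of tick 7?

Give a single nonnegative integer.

Tick 1: [PARSE:P1(v=12,ok=F), VALIDATE:-, TRANSFORM:-, EMIT:-] out:-; in:P1
Tick 2: [PARSE:P2(v=12,ok=F), VALIDATE:P1(v=12,ok=F), TRANSFORM:-, EMIT:-] out:-; in:P2
Tick 3: [PARSE:P3(v=19,ok=F), VALIDATE:P2(v=12,ok=T), TRANSFORM:P1(v=0,ok=F), EMIT:-] out:-; in:P3
Tick 4: [PARSE:P4(v=1,ok=F), VALIDATE:P3(v=19,ok=F), TRANSFORM:P2(v=48,ok=T), EMIT:P1(v=0,ok=F)] out:-; in:P4
Tick 5: [PARSE:P5(v=3,ok=F), VALIDATE:P4(v=1,ok=T), TRANSFORM:P3(v=0,ok=F), EMIT:P2(v=48,ok=T)] out:P1(v=0); in:P5
Tick 6: [PARSE:P6(v=17,ok=F), VALIDATE:P5(v=3,ok=F), TRANSFORM:P4(v=4,ok=T), EMIT:P3(v=0,ok=F)] out:P2(v=48); in:P6
Tick 7: [PARSE:-, VALIDATE:P6(v=17,ok=T), TRANSFORM:P5(v=0,ok=F), EMIT:P4(v=4,ok=T)] out:P3(v=0); in:-
Emitted by tick 7: ['P1', 'P2', 'P3']

Answer: 3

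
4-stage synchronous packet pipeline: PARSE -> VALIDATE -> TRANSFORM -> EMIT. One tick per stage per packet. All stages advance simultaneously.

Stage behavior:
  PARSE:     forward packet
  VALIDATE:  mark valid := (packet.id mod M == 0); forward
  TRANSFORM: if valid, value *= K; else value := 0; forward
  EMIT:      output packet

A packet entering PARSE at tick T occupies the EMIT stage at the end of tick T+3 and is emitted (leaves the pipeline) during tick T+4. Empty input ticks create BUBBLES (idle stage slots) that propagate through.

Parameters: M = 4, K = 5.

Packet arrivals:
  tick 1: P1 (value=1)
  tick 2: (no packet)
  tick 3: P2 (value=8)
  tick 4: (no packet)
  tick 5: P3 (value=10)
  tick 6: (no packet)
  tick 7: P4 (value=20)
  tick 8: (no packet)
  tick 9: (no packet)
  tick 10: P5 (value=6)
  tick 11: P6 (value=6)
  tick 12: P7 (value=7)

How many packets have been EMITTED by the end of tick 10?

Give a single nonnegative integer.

Tick 1: [PARSE:P1(v=1,ok=F), VALIDATE:-, TRANSFORM:-, EMIT:-] out:-; in:P1
Tick 2: [PARSE:-, VALIDATE:P1(v=1,ok=F), TRANSFORM:-, EMIT:-] out:-; in:-
Tick 3: [PARSE:P2(v=8,ok=F), VALIDATE:-, TRANSFORM:P1(v=0,ok=F), EMIT:-] out:-; in:P2
Tick 4: [PARSE:-, VALIDATE:P2(v=8,ok=F), TRANSFORM:-, EMIT:P1(v=0,ok=F)] out:-; in:-
Tick 5: [PARSE:P3(v=10,ok=F), VALIDATE:-, TRANSFORM:P2(v=0,ok=F), EMIT:-] out:P1(v=0); in:P3
Tick 6: [PARSE:-, VALIDATE:P3(v=10,ok=F), TRANSFORM:-, EMIT:P2(v=0,ok=F)] out:-; in:-
Tick 7: [PARSE:P4(v=20,ok=F), VALIDATE:-, TRANSFORM:P3(v=0,ok=F), EMIT:-] out:P2(v=0); in:P4
Tick 8: [PARSE:-, VALIDATE:P4(v=20,ok=T), TRANSFORM:-, EMIT:P3(v=0,ok=F)] out:-; in:-
Tick 9: [PARSE:-, VALIDATE:-, TRANSFORM:P4(v=100,ok=T), EMIT:-] out:P3(v=0); in:-
Tick 10: [PARSE:P5(v=6,ok=F), VALIDATE:-, TRANSFORM:-, EMIT:P4(v=100,ok=T)] out:-; in:P5
Emitted by tick 10: ['P1', 'P2', 'P3']

Answer: 3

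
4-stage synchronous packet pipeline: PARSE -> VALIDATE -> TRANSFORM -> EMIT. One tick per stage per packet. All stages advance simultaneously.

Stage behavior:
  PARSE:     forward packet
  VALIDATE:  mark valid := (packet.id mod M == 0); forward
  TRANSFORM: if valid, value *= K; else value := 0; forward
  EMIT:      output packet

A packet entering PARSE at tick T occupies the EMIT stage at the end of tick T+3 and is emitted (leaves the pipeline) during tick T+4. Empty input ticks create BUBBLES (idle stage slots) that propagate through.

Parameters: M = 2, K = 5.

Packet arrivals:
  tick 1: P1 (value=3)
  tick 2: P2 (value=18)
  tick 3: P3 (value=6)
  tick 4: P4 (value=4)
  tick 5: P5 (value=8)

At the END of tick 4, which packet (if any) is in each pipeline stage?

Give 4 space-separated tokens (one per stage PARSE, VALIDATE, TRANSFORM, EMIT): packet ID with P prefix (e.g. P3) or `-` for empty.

Tick 1: [PARSE:P1(v=3,ok=F), VALIDATE:-, TRANSFORM:-, EMIT:-] out:-; in:P1
Tick 2: [PARSE:P2(v=18,ok=F), VALIDATE:P1(v=3,ok=F), TRANSFORM:-, EMIT:-] out:-; in:P2
Tick 3: [PARSE:P3(v=6,ok=F), VALIDATE:P2(v=18,ok=T), TRANSFORM:P1(v=0,ok=F), EMIT:-] out:-; in:P3
Tick 4: [PARSE:P4(v=4,ok=F), VALIDATE:P3(v=6,ok=F), TRANSFORM:P2(v=90,ok=T), EMIT:P1(v=0,ok=F)] out:-; in:P4
At end of tick 4: ['P4', 'P3', 'P2', 'P1']

Answer: P4 P3 P2 P1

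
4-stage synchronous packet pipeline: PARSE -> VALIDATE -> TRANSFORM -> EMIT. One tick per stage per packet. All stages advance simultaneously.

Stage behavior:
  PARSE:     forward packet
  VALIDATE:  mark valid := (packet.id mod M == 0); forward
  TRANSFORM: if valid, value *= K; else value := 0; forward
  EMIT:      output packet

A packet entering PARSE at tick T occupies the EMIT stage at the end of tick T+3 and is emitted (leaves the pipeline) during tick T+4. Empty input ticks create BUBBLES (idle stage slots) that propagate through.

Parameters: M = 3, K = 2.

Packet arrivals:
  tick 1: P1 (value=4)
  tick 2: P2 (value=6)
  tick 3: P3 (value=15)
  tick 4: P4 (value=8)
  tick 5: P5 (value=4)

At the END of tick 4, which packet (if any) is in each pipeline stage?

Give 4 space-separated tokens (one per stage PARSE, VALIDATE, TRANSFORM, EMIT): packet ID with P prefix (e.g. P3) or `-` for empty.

Answer: P4 P3 P2 P1

Derivation:
Tick 1: [PARSE:P1(v=4,ok=F), VALIDATE:-, TRANSFORM:-, EMIT:-] out:-; in:P1
Tick 2: [PARSE:P2(v=6,ok=F), VALIDATE:P1(v=4,ok=F), TRANSFORM:-, EMIT:-] out:-; in:P2
Tick 3: [PARSE:P3(v=15,ok=F), VALIDATE:P2(v=6,ok=F), TRANSFORM:P1(v=0,ok=F), EMIT:-] out:-; in:P3
Tick 4: [PARSE:P4(v=8,ok=F), VALIDATE:P3(v=15,ok=T), TRANSFORM:P2(v=0,ok=F), EMIT:P1(v=0,ok=F)] out:-; in:P4
At end of tick 4: ['P4', 'P3', 'P2', 'P1']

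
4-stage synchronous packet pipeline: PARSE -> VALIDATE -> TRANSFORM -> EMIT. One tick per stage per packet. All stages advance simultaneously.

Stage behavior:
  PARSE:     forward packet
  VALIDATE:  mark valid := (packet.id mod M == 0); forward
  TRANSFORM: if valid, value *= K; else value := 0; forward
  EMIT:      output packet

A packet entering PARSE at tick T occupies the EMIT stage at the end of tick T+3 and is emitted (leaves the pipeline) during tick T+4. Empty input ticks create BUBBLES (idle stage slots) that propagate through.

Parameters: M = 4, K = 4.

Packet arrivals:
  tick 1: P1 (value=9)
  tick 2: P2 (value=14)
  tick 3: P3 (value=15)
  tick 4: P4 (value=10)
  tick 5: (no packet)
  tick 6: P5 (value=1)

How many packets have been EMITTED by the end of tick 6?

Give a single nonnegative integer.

Answer: 2

Derivation:
Tick 1: [PARSE:P1(v=9,ok=F), VALIDATE:-, TRANSFORM:-, EMIT:-] out:-; in:P1
Tick 2: [PARSE:P2(v=14,ok=F), VALIDATE:P1(v=9,ok=F), TRANSFORM:-, EMIT:-] out:-; in:P2
Tick 3: [PARSE:P3(v=15,ok=F), VALIDATE:P2(v=14,ok=F), TRANSFORM:P1(v=0,ok=F), EMIT:-] out:-; in:P3
Tick 4: [PARSE:P4(v=10,ok=F), VALIDATE:P3(v=15,ok=F), TRANSFORM:P2(v=0,ok=F), EMIT:P1(v=0,ok=F)] out:-; in:P4
Tick 5: [PARSE:-, VALIDATE:P4(v=10,ok=T), TRANSFORM:P3(v=0,ok=F), EMIT:P2(v=0,ok=F)] out:P1(v=0); in:-
Tick 6: [PARSE:P5(v=1,ok=F), VALIDATE:-, TRANSFORM:P4(v=40,ok=T), EMIT:P3(v=0,ok=F)] out:P2(v=0); in:P5
Emitted by tick 6: ['P1', 'P2']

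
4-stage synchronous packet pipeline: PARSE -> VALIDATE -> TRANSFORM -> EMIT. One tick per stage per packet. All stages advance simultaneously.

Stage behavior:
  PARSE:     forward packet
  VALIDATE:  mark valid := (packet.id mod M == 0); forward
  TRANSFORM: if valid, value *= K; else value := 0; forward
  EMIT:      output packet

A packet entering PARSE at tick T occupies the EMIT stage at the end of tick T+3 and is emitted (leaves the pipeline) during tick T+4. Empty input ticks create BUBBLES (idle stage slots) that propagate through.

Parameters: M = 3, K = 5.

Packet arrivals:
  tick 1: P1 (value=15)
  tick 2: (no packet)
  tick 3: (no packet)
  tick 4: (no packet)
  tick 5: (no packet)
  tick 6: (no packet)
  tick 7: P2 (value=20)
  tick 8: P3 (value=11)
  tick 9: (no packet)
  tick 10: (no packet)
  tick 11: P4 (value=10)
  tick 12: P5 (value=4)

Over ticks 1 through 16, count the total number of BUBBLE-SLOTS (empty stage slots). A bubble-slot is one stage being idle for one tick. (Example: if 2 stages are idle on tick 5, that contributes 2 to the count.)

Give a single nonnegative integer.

Tick 1: [PARSE:P1(v=15,ok=F), VALIDATE:-, TRANSFORM:-, EMIT:-] out:-; bubbles=3
Tick 2: [PARSE:-, VALIDATE:P1(v=15,ok=F), TRANSFORM:-, EMIT:-] out:-; bubbles=3
Tick 3: [PARSE:-, VALIDATE:-, TRANSFORM:P1(v=0,ok=F), EMIT:-] out:-; bubbles=3
Tick 4: [PARSE:-, VALIDATE:-, TRANSFORM:-, EMIT:P1(v=0,ok=F)] out:-; bubbles=3
Tick 5: [PARSE:-, VALIDATE:-, TRANSFORM:-, EMIT:-] out:P1(v=0); bubbles=4
Tick 6: [PARSE:-, VALIDATE:-, TRANSFORM:-, EMIT:-] out:-; bubbles=4
Tick 7: [PARSE:P2(v=20,ok=F), VALIDATE:-, TRANSFORM:-, EMIT:-] out:-; bubbles=3
Tick 8: [PARSE:P3(v=11,ok=F), VALIDATE:P2(v=20,ok=F), TRANSFORM:-, EMIT:-] out:-; bubbles=2
Tick 9: [PARSE:-, VALIDATE:P3(v=11,ok=T), TRANSFORM:P2(v=0,ok=F), EMIT:-] out:-; bubbles=2
Tick 10: [PARSE:-, VALIDATE:-, TRANSFORM:P3(v=55,ok=T), EMIT:P2(v=0,ok=F)] out:-; bubbles=2
Tick 11: [PARSE:P4(v=10,ok=F), VALIDATE:-, TRANSFORM:-, EMIT:P3(v=55,ok=T)] out:P2(v=0); bubbles=2
Tick 12: [PARSE:P5(v=4,ok=F), VALIDATE:P4(v=10,ok=F), TRANSFORM:-, EMIT:-] out:P3(v=55); bubbles=2
Tick 13: [PARSE:-, VALIDATE:P5(v=4,ok=F), TRANSFORM:P4(v=0,ok=F), EMIT:-] out:-; bubbles=2
Tick 14: [PARSE:-, VALIDATE:-, TRANSFORM:P5(v=0,ok=F), EMIT:P4(v=0,ok=F)] out:-; bubbles=2
Tick 15: [PARSE:-, VALIDATE:-, TRANSFORM:-, EMIT:P5(v=0,ok=F)] out:P4(v=0); bubbles=3
Tick 16: [PARSE:-, VALIDATE:-, TRANSFORM:-, EMIT:-] out:P5(v=0); bubbles=4
Total bubble-slots: 44

Answer: 44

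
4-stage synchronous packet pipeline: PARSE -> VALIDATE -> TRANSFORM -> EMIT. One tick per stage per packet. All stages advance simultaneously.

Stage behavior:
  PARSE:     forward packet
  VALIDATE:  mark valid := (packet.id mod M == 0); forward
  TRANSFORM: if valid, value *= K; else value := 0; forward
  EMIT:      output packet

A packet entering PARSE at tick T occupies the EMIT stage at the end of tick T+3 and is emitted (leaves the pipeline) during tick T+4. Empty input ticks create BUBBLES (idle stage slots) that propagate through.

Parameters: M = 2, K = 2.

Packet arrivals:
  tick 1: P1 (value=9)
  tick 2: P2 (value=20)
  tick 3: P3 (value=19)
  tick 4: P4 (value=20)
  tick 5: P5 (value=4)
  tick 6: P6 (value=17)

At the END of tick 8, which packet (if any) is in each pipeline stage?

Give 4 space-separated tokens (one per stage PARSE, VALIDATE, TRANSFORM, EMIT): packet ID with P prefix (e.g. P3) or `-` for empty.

Tick 1: [PARSE:P1(v=9,ok=F), VALIDATE:-, TRANSFORM:-, EMIT:-] out:-; in:P1
Tick 2: [PARSE:P2(v=20,ok=F), VALIDATE:P1(v=9,ok=F), TRANSFORM:-, EMIT:-] out:-; in:P2
Tick 3: [PARSE:P3(v=19,ok=F), VALIDATE:P2(v=20,ok=T), TRANSFORM:P1(v=0,ok=F), EMIT:-] out:-; in:P3
Tick 4: [PARSE:P4(v=20,ok=F), VALIDATE:P3(v=19,ok=F), TRANSFORM:P2(v=40,ok=T), EMIT:P1(v=0,ok=F)] out:-; in:P4
Tick 5: [PARSE:P5(v=4,ok=F), VALIDATE:P4(v=20,ok=T), TRANSFORM:P3(v=0,ok=F), EMIT:P2(v=40,ok=T)] out:P1(v=0); in:P5
Tick 6: [PARSE:P6(v=17,ok=F), VALIDATE:P5(v=4,ok=F), TRANSFORM:P4(v=40,ok=T), EMIT:P3(v=0,ok=F)] out:P2(v=40); in:P6
Tick 7: [PARSE:-, VALIDATE:P6(v=17,ok=T), TRANSFORM:P5(v=0,ok=F), EMIT:P4(v=40,ok=T)] out:P3(v=0); in:-
Tick 8: [PARSE:-, VALIDATE:-, TRANSFORM:P6(v=34,ok=T), EMIT:P5(v=0,ok=F)] out:P4(v=40); in:-
At end of tick 8: ['-', '-', 'P6', 'P5']

Answer: - - P6 P5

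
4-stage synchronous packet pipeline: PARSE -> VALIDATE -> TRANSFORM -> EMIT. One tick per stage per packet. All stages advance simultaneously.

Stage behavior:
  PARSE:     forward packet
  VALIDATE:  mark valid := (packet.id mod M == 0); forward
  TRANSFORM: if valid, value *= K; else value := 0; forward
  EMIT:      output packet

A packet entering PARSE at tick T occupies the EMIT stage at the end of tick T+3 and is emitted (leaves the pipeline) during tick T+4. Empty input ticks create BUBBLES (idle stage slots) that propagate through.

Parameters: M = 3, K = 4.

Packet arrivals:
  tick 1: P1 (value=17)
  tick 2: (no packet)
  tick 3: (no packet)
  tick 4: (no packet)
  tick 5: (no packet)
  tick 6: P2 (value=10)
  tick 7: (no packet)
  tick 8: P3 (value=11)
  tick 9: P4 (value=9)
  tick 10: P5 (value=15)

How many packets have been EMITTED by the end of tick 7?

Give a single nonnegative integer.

Answer: 1

Derivation:
Tick 1: [PARSE:P1(v=17,ok=F), VALIDATE:-, TRANSFORM:-, EMIT:-] out:-; in:P1
Tick 2: [PARSE:-, VALIDATE:P1(v=17,ok=F), TRANSFORM:-, EMIT:-] out:-; in:-
Tick 3: [PARSE:-, VALIDATE:-, TRANSFORM:P1(v=0,ok=F), EMIT:-] out:-; in:-
Tick 4: [PARSE:-, VALIDATE:-, TRANSFORM:-, EMIT:P1(v=0,ok=F)] out:-; in:-
Tick 5: [PARSE:-, VALIDATE:-, TRANSFORM:-, EMIT:-] out:P1(v=0); in:-
Tick 6: [PARSE:P2(v=10,ok=F), VALIDATE:-, TRANSFORM:-, EMIT:-] out:-; in:P2
Tick 7: [PARSE:-, VALIDATE:P2(v=10,ok=F), TRANSFORM:-, EMIT:-] out:-; in:-
Emitted by tick 7: ['P1']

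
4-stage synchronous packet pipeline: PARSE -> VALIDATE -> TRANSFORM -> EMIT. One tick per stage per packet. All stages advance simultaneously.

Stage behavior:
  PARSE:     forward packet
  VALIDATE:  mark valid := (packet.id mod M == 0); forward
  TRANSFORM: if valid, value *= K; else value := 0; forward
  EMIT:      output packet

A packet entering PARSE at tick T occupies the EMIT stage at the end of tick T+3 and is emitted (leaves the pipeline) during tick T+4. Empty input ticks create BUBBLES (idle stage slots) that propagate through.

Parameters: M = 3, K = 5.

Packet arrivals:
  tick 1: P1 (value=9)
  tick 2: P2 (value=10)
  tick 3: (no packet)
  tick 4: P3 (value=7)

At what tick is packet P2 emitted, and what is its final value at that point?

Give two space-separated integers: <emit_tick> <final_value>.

Tick 1: [PARSE:P1(v=9,ok=F), VALIDATE:-, TRANSFORM:-, EMIT:-] out:-; in:P1
Tick 2: [PARSE:P2(v=10,ok=F), VALIDATE:P1(v=9,ok=F), TRANSFORM:-, EMIT:-] out:-; in:P2
Tick 3: [PARSE:-, VALIDATE:P2(v=10,ok=F), TRANSFORM:P1(v=0,ok=F), EMIT:-] out:-; in:-
Tick 4: [PARSE:P3(v=7,ok=F), VALIDATE:-, TRANSFORM:P2(v=0,ok=F), EMIT:P1(v=0,ok=F)] out:-; in:P3
Tick 5: [PARSE:-, VALIDATE:P3(v=7,ok=T), TRANSFORM:-, EMIT:P2(v=0,ok=F)] out:P1(v=0); in:-
Tick 6: [PARSE:-, VALIDATE:-, TRANSFORM:P3(v=35,ok=T), EMIT:-] out:P2(v=0); in:-
Tick 7: [PARSE:-, VALIDATE:-, TRANSFORM:-, EMIT:P3(v=35,ok=T)] out:-; in:-
Tick 8: [PARSE:-, VALIDATE:-, TRANSFORM:-, EMIT:-] out:P3(v=35); in:-
P2: arrives tick 2, valid=False (id=2, id%3=2), emit tick 6, final value 0

Answer: 6 0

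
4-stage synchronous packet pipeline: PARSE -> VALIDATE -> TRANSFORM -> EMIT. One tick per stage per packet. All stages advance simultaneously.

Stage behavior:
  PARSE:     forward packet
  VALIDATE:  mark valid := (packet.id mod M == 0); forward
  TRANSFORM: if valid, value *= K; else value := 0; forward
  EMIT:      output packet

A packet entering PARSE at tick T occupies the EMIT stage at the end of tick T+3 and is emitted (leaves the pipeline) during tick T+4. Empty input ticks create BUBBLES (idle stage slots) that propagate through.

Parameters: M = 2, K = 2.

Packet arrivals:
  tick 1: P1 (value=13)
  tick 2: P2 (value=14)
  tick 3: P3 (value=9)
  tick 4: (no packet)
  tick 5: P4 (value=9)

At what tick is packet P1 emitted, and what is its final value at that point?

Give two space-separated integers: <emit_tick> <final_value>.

Answer: 5 0

Derivation:
Tick 1: [PARSE:P1(v=13,ok=F), VALIDATE:-, TRANSFORM:-, EMIT:-] out:-; in:P1
Tick 2: [PARSE:P2(v=14,ok=F), VALIDATE:P1(v=13,ok=F), TRANSFORM:-, EMIT:-] out:-; in:P2
Tick 3: [PARSE:P3(v=9,ok=F), VALIDATE:P2(v=14,ok=T), TRANSFORM:P1(v=0,ok=F), EMIT:-] out:-; in:P3
Tick 4: [PARSE:-, VALIDATE:P3(v=9,ok=F), TRANSFORM:P2(v=28,ok=T), EMIT:P1(v=0,ok=F)] out:-; in:-
Tick 5: [PARSE:P4(v=9,ok=F), VALIDATE:-, TRANSFORM:P3(v=0,ok=F), EMIT:P2(v=28,ok=T)] out:P1(v=0); in:P4
Tick 6: [PARSE:-, VALIDATE:P4(v=9,ok=T), TRANSFORM:-, EMIT:P3(v=0,ok=F)] out:P2(v=28); in:-
Tick 7: [PARSE:-, VALIDATE:-, TRANSFORM:P4(v=18,ok=T), EMIT:-] out:P3(v=0); in:-
Tick 8: [PARSE:-, VALIDATE:-, TRANSFORM:-, EMIT:P4(v=18,ok=T)] out:-; in:-
Tick 9: [PARSE:-, VALIDATE:-, TRANSFORM:-, EMIT:-] out:P4(v=18); in:-
P1: arrives tick 1, valid=False (id=1, id%2=1), emit tick 5, final value 0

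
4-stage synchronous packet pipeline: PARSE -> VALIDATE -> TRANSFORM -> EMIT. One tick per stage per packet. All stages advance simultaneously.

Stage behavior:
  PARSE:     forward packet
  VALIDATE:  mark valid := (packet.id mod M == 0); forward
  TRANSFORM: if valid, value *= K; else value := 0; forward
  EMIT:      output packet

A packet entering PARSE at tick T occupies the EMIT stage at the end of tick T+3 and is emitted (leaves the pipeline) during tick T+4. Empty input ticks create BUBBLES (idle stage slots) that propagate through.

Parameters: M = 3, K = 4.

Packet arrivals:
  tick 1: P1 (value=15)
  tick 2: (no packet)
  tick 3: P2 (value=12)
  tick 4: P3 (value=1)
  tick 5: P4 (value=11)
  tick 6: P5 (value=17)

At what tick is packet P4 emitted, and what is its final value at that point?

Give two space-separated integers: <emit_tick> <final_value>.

Answer: 9 0

Derivation:
Tick 1: [PARSE:P1(v=15,ok=F), VALIDATE:-, TRANSFORM:-, EMIT:-] out:-; in:P1
Tick 2: [PARSE:-, VALIDATE:P1(v=15,ok=F), TRANSFORM:-, EMIT:-] out:-; in:-
Tick 3: [PARSE:P2(v=12,ok=F), VALIDATE:-, TRANSFORM:P1(v=0,ok=F), EMIT:-] out:-; in:P2
Tick 4: [PARSE:P3(v=1,ok=F), VALIDATE:P2(v=12,ok=F), TRANSFORM:-, EMIT:P1(v=0,ok=F)] out:-; in:P3
Tick 5: [PARSE:P4(v=11,ok=F), VALIDATE:P3(v=1,ok=T), TRANSFORM:P2(v=0,ok=F), EMIT:-] out:P1(v=0); in:P4
Tick 6: [PARSE:P5(v=17,ok=F), VALIDATE:P4(v=11,ok=F), TRANSFORM:P3(v=4,ok=T), EMIT:P2(v=0,ok=F)] out:-; in:P5
Tick 7: [PARSE:-, VALIDATE:P5(v=17,ok=F), TRANSFORM:P4(v=0,ok=F), EMIT:P3(v=4,ok=T)] out:P2(v=0); in:-
Tick 8: [PARSE:-, VALIDATE:-, TRANSFORM:P5(v=0,ok=F), EMIT:P4(v=0,ok=F)] out:P3(v=4); in:-
Tick 9: [PARSE:-, VALIDATE:-, TRANSFORM:-, EMIT:P5(v=0,ok=F)] out:P4(v=0); in:-
Tick 10: [PARSE:-, VALIDATE:-, TRANSFORM:-, EMIT:-] out:P5(v=0); in:-
P4: arrives tick 5, valid=False (id=4, id%3=1), emit tick 9, final value 0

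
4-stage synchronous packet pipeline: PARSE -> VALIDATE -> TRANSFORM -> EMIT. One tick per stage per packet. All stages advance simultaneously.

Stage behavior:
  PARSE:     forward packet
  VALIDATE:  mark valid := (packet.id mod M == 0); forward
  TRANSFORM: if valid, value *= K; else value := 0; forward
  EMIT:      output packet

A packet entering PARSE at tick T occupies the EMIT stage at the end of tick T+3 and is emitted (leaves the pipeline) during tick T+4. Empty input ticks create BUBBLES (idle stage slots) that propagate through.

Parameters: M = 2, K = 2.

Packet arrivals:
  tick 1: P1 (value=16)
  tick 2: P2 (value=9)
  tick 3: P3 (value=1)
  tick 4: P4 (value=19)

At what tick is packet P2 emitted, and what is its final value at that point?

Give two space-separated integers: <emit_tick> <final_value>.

Answer: 6 18

Derivation:
Tick 1: [PARSE:P1(v=16,ok=F), VALIDATE:-, TRANSFORM:-, EMIT:-] out:-; in:P1
Tick 2: [PARSE:P2(v=9,ok=F), VALIDATE:P1(v=16,ok=F), TRANSFORM:-, EMIT:-] out:-; in:P2
Tick 3: [PARSE:P3(v=1,ok=F), VALIDATE:P2(v=9,ok=T), TRANSFORM:P1(v=0,ok=F), EMIT:-] out:-; in:P3
Tick 4: [PARSE:P4(v=19,ok=F), VALIDATE:P3(v=1,ok=F), TRANSFORM:P2(v=18,ok=T), EMIT:P1(v=0,ok=F)] out:-; in:P4
Tick 5: [PARSE:-, VALIDATE:P4(v=19,ok=T), TRANSFORM:P3(v=0,ok=F), EMIT:P2(v=18,ok=T)] out:P1(v=0); in:-
Tick 6: [PARSE:-, VALIDATE:-, TRANSFORM:P4(v=38,ok=T), EMIT:P3(v=0,ok=F)] out:P2(v=18); in:-
Tick 7: [PARSE:-, VALIDATE:-, TRANSFORM:-, EMIT:P4(v=38,ok=T)] out:P3(v=0); in:-
Tick 8: [PARSE:-, VALIDATE:-, TRANSFORM:-, EMIT:-] out:P4(v=38); in:-
P2: arrives tick 2, valid=True (id=2, id%2=0), emit tick 6, final value 18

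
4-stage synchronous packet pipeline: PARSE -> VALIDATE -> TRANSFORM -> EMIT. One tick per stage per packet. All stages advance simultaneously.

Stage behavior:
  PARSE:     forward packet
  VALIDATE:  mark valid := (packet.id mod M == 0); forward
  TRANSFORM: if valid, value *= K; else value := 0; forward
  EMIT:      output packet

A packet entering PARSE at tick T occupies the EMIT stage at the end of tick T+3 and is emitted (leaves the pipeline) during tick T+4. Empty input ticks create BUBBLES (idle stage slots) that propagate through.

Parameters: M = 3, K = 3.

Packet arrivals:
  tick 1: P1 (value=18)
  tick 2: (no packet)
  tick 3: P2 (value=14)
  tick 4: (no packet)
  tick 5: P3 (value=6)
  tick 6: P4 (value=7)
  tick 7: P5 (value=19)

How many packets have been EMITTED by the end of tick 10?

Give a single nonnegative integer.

Tick 1: [PARSE:P1(v=18,ok=F), VALIDATE:-, TRANSFORM:-, EMIT:-] out:-; in:P1
Tick 2: [PARSE:-, VALIDATE:P1(v=18,ok=F), TRANSFORM:-, EMIT:-] out:-; in:-
Tick 3: [PARSE:P2(v=14,ok=F), VALIDATE:-, TRANSFORM:P1(v=0,ok=F), EMIT:-] out:-; in:P2
Tick 4: [PARSE:-, VALIDATE:P2(v=14,ok=F), TRANSFORM:-, EMIT:P1(v=0,ok=F)] out:-; in:-
Tick 5: [PARSE:P3(v=6,ok=F), VALIDATE:-, TRANSFORM:P2(v=0,ok=F), EMIT:-] out:P1(v=0); in:P3
Tick 6: [PARSE:P4(v=7,ok=F), VALIDATE:P3(v=6,ok=T), TRANSFORM:-, EMIT:P2(v=0,ok=F)] out:-; in:P4
Tick 7: [PARSE:P5(v=19,ok=F), VALIDATE:P4(v=7,ok=F), TRANSFORM:P3(v=18,ok=T), EMIT:-] out:P2(v=0); in:P5
Tick 8: [PARSE:-, VALIDATE:P5(v=19,ok=F), TRANSFORM:P4(v=0,ok=F), EMIT:P3(v=18,ok=T)] out:-; in:-
Tick 9: [PARSE:-, VALIDATE:-, TRANSFORM:P5(v=0,ok=F), EMIT:P4(v=0,ok=F)] out:P3(v=18); in:-
Tick 10: [PARSE:-, VALIDATE:-, TRANSFORM:-, EMIT:P5(v=0,ok=F)] out:P4(v=0); in:-
Emitted by tick 10: ['P1', 'P2', 'P3', 'P4']

Answer: 4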